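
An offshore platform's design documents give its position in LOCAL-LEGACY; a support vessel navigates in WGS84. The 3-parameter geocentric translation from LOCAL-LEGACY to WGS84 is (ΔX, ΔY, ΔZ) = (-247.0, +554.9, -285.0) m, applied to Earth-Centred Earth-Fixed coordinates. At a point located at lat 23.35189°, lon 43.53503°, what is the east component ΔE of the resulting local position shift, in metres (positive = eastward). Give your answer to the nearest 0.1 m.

The local east axis at (φ, λ) is (−sin λ, cos λ, 0), so ΔE = −sin(43.53503°)·(-247.0) + cos(43.53503°)·554.9 = 572.41 m.

ΔE = 572.4 m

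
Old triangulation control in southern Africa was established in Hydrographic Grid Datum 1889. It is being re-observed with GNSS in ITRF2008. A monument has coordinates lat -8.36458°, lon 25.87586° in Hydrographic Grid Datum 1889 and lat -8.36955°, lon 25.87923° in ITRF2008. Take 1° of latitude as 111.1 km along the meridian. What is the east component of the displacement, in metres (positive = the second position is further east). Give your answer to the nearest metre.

Δφ = -8.36955° − -8.36458° = -0.00497°; Δλ = 25.87923° − 25.87586° = +0.00337°.
ΔN = Δφ × 111100 = -552.2 m; ΔE = Δλ × 111100 × cos(-8.36458°) = +0.00337 × 111100 × 0.989362 = 370.4 m.

ΔE = 370 m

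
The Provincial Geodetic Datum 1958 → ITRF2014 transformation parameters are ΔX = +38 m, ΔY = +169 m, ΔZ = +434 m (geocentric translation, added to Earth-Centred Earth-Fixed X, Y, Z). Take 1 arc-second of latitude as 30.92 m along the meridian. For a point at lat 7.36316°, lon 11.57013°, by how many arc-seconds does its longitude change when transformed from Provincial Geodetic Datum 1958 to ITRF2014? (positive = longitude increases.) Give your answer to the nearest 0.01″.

Δλ = 5.15″

sin φ = 0.128158, cos φ = 0.991754, sin λ = 0.200567, cos λ = 0.979680.
East component: ΔE = −sin λ·ΔX + cos λ·ΔY = −(0.200567)(38) + (0.979680)(169) = 157.94 m.
1° of latitude spans 3600 × 30.92 = 111312 m; at latitude φ, 1° of longitude spans that × cos φ = 110394.1 m, so Δλ = 157.94 / 110394.1 × 3600 = 5.151″.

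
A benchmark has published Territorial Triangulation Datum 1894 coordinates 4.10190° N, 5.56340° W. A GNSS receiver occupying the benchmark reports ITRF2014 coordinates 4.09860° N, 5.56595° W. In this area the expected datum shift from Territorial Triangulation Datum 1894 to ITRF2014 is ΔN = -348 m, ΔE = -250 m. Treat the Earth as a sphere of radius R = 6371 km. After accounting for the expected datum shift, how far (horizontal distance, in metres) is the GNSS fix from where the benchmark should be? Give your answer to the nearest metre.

Observed coordinate differences: Δφ = -0.00330°, Δλ = -0.00255°.
Converting to metres (1° lat = 111195 m, cos φ = 0.997438): observed ΔN = -366.9 m, observed ΔE = -282.8 m.
Subtracting the expected shift leaves a residual of -366.9 − (-348) = -18.9 m north and -282.8 − (-250) = -32.8 m east.
Residual distance = √((-18.9)² + (-32.8)²) = 37.9 m.

38 m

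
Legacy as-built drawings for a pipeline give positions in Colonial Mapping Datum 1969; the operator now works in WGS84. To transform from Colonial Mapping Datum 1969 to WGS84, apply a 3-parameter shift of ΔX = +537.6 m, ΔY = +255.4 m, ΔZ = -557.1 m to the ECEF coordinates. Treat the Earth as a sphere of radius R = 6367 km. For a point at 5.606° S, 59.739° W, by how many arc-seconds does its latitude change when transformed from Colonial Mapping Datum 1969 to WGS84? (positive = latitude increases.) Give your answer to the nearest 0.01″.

sin φ = -0.097687, cos φ = 0.995217, sin λ = -0.863739, cos λ = 0.503940.
North component: ΔN = −sin φ cos λ·ΔX − sin φ sin λ·ΔY + cos φ·ΔZ = −(-0.097687)(0.503940)(537.6) − (-0.097687)(-0.863739)(255.4) + (0.995217)(-557.1) = -549.52 m.
1° of latitude spans πR/180 = 111125 m, so Δφ = -549.52 / 111125 × 3600 = -17.802″.

Δφ = -17.80″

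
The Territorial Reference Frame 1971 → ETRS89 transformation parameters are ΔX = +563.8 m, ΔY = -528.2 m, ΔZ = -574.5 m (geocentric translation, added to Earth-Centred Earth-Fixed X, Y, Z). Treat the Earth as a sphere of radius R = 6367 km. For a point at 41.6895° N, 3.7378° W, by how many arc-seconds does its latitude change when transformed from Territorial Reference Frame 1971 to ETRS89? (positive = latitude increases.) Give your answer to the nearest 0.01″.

sin φ = 0.665094, cos φ = 0.746760, sin λ = -0.065191, cos λ = 0.997873.
North component: ΔN = −sin φ cos λ·ΔX − sin φ sin λ·ΔY + cos φ·ΔZ = −(0.665094)(0.997873)(563.8) − (0.665094)(-0.065191)(-528.2) + (0.746760)(-574.5) = -826.10 m.
1° of latitude spans πR/180 = 111125 m, so Δφ = -826.10 / 111125 × 3600 = -26.762″.

Δφ = -26.76″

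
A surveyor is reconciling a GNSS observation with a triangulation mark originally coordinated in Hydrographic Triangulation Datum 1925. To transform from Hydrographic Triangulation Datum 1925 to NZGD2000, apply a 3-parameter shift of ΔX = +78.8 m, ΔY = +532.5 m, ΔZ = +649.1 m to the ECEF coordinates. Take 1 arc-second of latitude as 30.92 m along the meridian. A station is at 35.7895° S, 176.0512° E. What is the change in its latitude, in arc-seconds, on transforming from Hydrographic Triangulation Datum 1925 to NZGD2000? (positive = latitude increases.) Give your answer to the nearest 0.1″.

sin φ = -0.584809, cos φ = 0.811171, sin λ = 0.068865, cos λ = -0.997626.
North component: ΔN = −sin φ cos λ·ΔX − sin φ sin λ·ΔY + cos φ·ΔZ = −(-0.584809)(-0.997626)(78.8) − (-0.584809)(0.068865)(532.5) + (0.811171)(649.1) = 502.00 m.
1° of latitude spans 3600 × 30.92 = 111312 m, so Δφ = 502.00 / 111312 × 3600 = 16.236″.

Δφ = 16.2″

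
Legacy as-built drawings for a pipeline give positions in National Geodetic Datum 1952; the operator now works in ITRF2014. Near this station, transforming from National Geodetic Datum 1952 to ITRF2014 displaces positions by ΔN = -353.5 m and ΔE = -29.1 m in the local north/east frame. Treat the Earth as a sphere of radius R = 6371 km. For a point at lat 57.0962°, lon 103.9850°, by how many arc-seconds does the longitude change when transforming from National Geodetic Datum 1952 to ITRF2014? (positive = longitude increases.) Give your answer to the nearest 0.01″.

At latitude 57.0962°, cos φ = 0.543230.
One radian of longitude at latitude φ spans R cos φ, so Δλ = ΔE / (R cos φ) = -29.1 / (6371000 × 0.543230) = -8.4082e-06 rad = -1.734″.

Δλ = -1.73″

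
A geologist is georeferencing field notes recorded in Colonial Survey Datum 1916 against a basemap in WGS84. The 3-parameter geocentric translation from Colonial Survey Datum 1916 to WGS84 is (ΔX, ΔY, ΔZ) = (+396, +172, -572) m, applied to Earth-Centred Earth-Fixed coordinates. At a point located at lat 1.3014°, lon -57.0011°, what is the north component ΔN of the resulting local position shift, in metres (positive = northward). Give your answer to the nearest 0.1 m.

The local north axis is (−sin φ cos λ, −sin φ sin λ, cos φ), giving ΔN = -4.898 + 3.276 − 571.852 = -573.47 m.

ΔN = -573.5 m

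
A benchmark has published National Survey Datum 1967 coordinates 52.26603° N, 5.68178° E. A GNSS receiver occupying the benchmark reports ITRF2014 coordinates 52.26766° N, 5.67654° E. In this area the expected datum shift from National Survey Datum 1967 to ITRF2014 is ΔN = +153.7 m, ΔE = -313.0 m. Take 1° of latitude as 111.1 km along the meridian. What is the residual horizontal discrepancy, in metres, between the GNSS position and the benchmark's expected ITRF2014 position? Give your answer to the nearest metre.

Observed coordinate differences: Δφ = +0.00163°, Δλ = -0.00524°.
Converting to metres (1° lat = 111100 m, cos φ = 0.611996): observed ΔN = 181.1 m, observed ΔE = -356.3 m.
Subtracting the expected shift leaves a residual of 181.1 − (153.7) = 27.4 m north and -356.3 − (-313.0) = -43.3 m east.
Residual distance = √(27.4² + (-43.3)²) = 51.2 m.

51 m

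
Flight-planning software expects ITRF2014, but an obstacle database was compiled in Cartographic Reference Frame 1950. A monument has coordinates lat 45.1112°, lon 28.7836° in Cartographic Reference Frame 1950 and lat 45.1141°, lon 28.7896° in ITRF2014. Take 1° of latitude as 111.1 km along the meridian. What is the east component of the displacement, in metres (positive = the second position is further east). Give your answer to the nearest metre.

ΔE = 470 m

Δφ = 45.1141° − 45.1112° = +0.0029°; Δλ = 28.7896° − 28.7836° = +0.0060°.
ΔN = Δφ × 111100 = 322.2 m; ΔE = Δλ × 111100 × cos(45.1112°) = +0.0060 × 111100 × 0.705733 = 470.4 m.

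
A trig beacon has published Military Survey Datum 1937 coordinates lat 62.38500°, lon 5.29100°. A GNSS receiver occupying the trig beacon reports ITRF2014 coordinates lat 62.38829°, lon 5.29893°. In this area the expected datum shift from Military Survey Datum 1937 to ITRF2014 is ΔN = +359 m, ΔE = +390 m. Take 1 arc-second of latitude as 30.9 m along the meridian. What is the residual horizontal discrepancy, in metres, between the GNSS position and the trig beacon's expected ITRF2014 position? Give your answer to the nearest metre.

20 m

Observed coordinate differences: Δφ = +0.00329°, Δλ = +0.00793°.
Converting to metres (1° lat = 111240 m, cos φ = 0.463528): observed ΔN = 366.0 m, observed ΔE = 408.9 m.
Subtracting the expected shift leaves a residual of 366.0 − (359) = 7.0 m north and 408.9 − (390) = 18.9 m east.
Residual distance = √(7.0² + 18.9²) = 20.1 m.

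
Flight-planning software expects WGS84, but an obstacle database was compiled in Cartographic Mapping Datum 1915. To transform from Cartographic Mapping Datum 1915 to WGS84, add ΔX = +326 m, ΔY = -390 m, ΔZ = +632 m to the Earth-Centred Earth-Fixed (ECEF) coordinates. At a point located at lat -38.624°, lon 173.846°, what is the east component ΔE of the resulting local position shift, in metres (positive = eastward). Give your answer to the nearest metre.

The local east axis at (φ, λ) is (−sin λ, cos λ, 0), so ΔE = −sin(173.846°)·326 + cos(173.846°)·(-390) = 352.80 m.

ΔE = 353 m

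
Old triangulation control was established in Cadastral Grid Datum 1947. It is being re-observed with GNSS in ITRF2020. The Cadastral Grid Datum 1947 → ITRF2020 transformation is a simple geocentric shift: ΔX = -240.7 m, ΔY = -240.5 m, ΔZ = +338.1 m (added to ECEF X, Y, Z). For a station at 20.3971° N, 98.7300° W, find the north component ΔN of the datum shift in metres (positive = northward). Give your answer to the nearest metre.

The local north axis is (−sin φ cos λ, −sin φ sin λ, cos φ), giving ΔN = -12.733 − 82.849 + 316.901 = 221.32 m.

ΔN = 221 m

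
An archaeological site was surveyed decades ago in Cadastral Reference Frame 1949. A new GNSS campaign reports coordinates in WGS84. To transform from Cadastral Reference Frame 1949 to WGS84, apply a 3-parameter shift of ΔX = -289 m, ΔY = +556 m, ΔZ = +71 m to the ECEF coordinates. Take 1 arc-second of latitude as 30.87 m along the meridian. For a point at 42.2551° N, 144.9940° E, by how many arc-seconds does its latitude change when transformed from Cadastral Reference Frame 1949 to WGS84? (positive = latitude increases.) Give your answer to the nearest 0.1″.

sin φ = 0.672433, cos φ = 0.740158, sin λ = 0.573662, cos λ = -0.819092.
North component: ΔN = −sin φ cos λ·ΔX − sin φ sin λ·ΔY + cos φ·ΔZ = −(0.672433)(-0.819092)(-289) − (0.672433)(0.573662)(556) + (0.740158)(71) = -321.10 m.
1° of latitude spans 3600 × 30.87 = 111132 m, so Δφ = -321.10 / 111132 × 3600 = -10.402″.

Δφ = -10.4″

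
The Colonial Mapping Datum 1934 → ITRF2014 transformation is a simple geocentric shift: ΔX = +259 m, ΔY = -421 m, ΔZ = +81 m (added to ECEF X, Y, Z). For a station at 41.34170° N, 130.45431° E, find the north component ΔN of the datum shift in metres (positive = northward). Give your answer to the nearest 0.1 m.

ΔN = 383.4 m

At φ = 41.34170°, λ = 130.45431°: sin φ = 0.660548, cos φ = 0.750784, sin λ = 0.760924, cos λ = -0.648841.
ΔN = −sin φ cos λ·ΔX − sin φ sin λ·ΔY + cos φ·ΔZ = −(0.660548)(-0.648841)(259) − (0.660548)(0.760924)(-421) + (0.750784)(81) = 383.42 m.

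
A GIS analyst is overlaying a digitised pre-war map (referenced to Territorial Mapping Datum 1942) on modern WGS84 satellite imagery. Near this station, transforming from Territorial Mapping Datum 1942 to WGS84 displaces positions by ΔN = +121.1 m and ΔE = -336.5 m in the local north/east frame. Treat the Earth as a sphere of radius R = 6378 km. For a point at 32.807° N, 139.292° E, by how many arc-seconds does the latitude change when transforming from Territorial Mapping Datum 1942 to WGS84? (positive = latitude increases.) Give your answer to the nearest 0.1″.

On a sphere of radius R, 1 rad of latitude = R, so Δφ = ΔN / R = 121.1 / 6378000 = 1.8987e-05 rad = 3.916″.

Δφ = 3.9″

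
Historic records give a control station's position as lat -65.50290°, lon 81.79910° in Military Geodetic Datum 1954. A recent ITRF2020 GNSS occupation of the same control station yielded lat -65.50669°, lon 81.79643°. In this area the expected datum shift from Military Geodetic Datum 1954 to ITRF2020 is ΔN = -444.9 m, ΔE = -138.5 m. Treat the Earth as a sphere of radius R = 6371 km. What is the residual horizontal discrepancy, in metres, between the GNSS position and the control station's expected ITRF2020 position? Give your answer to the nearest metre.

28 m

Observed coordinate differences: Δφ = -0.00379°, Δλ = -0.00267°.
Converting to metres (1° lat = 111195 m, cos φ = 0.414647): observed ΔN = -421.4 m, observed ΔE = -123.1 m.
Subtracting the expected shift leaves a residual of -421.4 − (-444.9) = 23.5 m north and -123.1 − (-138.5) = 15.4 m east.
Residual distance = √(23.5² + 15.4²) = 28.1 m.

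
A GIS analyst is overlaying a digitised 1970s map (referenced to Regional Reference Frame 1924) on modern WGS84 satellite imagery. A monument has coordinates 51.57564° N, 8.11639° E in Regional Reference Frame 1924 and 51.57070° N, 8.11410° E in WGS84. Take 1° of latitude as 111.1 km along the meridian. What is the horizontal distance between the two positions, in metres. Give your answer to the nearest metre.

Δφ = 51.57070° − 51.57564° = -0.00494°; Δλ = 8.11410° − 8.11639° = -0.00229°.
ΔN = Δφ × 111100 = -548.8 m; ΔE = Δλ × 111100 × cos(51.57564°) = -0.00229 × 111100 × 0.621481 = -158.1 m.
Distance = √(ΔE² + ΔN²) = √((-158.1)² + (-548.8)²) = 571.2 m.

571 m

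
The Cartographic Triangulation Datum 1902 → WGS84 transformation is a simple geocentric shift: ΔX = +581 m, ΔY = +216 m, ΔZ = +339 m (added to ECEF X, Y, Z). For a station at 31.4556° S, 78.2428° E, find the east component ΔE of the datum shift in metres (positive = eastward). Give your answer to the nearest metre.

The local east axis at (φ, λ) is (−sin λ, cos λ, 0), so ΔE = −sin(78.2428°)·581 + cos(78.2428°)·216 = -524.80 m.

ΔE = -525 m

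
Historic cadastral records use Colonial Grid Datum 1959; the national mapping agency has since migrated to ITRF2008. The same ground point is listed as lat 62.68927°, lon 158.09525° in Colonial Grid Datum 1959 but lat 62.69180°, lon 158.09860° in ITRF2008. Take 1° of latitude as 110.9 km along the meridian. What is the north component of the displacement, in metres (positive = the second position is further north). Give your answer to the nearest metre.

Δφ = 62.69180° − 62.68927° = +0.00253°; Δλ = 158.09860° − 158.09525° = +0.00335°.
ΔN = Δφ × 110900 = 280.6 m; ΔE = Δλ × 110900 × cos(62.68927°) = +0.00335 × 110900 × 0.458816 = 170.5 m.

ΔN = 281 m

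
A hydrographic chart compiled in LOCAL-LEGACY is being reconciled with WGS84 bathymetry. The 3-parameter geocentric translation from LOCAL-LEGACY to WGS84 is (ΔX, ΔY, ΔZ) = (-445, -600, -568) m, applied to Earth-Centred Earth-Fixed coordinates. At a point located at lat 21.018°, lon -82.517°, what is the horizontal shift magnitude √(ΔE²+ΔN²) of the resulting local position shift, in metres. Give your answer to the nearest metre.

At φ = 21.018°, λ = -82.517°: sin φ = 0.358661, cos φ = 0.933468, sin λ = -0.991484, cos λ = 0.130232.
ΔE = −sin λ·ΔX + cos λ·ΔY = −(-0.991484)·(-445) + (0.130232)·(-600) = -519.35 m.
ΔN = −sin φ cos λ·ΔX − sin φ sin λ·ΔY + cos φ·ΔZ = −(0.358661)(0.130232)(-445) − (0.358661)(-0.991484)(-600) + (0.933468)(-568) = -722.79 m.
Horizontal magnitude = √(ΔE² + ΔN²) = √((-519.35)² + (-722.79)²) = 890.03 m.

890 m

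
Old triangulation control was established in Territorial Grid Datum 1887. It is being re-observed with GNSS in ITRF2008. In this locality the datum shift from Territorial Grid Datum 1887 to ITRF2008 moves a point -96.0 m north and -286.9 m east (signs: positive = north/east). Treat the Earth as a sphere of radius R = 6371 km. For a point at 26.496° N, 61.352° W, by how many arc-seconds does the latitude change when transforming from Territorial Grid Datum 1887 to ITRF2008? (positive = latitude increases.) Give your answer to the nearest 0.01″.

Δφ = -3.11″

On a sphere of radius R, 1 rad of latitude = R, so Δφ = ΔN / R = -96.0 / 6371000 = -1.5068e-05 rad = -3.108″.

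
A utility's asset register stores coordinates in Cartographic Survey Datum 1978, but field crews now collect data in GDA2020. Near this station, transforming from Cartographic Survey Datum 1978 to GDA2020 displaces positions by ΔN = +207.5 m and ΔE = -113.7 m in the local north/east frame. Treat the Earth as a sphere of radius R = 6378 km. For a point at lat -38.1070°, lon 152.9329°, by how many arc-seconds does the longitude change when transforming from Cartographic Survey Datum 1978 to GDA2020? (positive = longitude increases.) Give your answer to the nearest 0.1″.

At latitude -38.1070°, cos φ = 0.786860.
One radian of longitude at latitude φ spans R cos φ, so Δλ = ΔE / (R cos φ) = -113.7 / (6378000 × 0.786860) = -2.2656e-05 rad = -4.673″.

Δλ = -4.7″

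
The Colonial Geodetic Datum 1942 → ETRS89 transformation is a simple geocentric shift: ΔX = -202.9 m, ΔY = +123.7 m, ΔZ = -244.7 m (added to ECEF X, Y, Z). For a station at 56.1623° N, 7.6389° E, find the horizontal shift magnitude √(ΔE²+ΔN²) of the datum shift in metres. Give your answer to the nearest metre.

At φ = 56.1623°, λ = 7.6389°: sin φ = 0.830618, cos φ = 0.556842, sin λ = 0.132929, cos λ = 0.991126.
ΔE = −sin λ·ΔX + cos λ·ΔY = −(0.132929)·(-202.9) + (0.991126)·(123.7) = 149.57 m.
ΔN = −sin φ cos λ·ΔX − sin φ sin λ·ΔY + cos φ·ΔZ = −(0.830618)(0.991126)(-202.9) − (0.830618)(0.132929)(123.7) + (0.556842)(-244.7) = 17.12 m.
Horizontal magnitude = √(ΔE² + ΔN²) = √(149.57² + 17.12²) = 150.55 m.

151 m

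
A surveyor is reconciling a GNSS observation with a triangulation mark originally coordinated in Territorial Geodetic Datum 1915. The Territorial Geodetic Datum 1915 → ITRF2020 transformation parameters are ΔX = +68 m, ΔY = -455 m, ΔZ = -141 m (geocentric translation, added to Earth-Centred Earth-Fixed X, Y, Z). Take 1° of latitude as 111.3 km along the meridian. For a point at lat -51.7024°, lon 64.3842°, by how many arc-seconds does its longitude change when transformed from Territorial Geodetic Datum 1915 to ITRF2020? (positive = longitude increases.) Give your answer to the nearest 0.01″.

sin φ = -0.784802, cos φ = 0.619746, sin λ = 0.901713, cos λ = 0.432334.
East component: ΔE = −sin λ·ΔX + cos λ·ΔY = −(0.901713)(68) + (0.432334)(-455) = -258.03 m.
1° of latitude spans 111300 m; at latitude φ, 1° of longitude spans that × cos φ = 68977.7 m, so Δλ = -258.03 / 68977.7 × 3600 = -13.467″.

Δλ = -13.47″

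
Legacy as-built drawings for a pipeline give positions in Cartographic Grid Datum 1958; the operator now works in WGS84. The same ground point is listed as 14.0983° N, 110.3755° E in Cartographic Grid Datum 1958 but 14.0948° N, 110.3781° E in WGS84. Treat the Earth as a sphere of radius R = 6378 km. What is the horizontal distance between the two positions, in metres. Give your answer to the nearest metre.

480 m

Δφ = 14.0948° − 14.0983° = -0.0035°; Δλ = 110.3781° − 110.3755° = +0.0026°.
1° along a meridian = πR/180 = 111317 m.
ΔN = Δφ × 111317 = -389.6 m; ΔE = Δλ × 111317 × cos(14.0983°) = +0.0026 × 111317 × 0.969879 = 280.7 m.
Distance = √(ΔE² + ΔN²) = √(280.7² + (-389.6)²) = 480.2 m.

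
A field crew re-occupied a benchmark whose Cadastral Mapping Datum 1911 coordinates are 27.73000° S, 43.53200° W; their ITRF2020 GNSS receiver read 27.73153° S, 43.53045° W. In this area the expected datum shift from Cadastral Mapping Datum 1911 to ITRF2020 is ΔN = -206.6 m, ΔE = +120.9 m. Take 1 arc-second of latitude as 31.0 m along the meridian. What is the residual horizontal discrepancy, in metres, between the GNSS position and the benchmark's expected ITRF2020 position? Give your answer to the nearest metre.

Observed coordinate differences: Δφ = -0.00153°, Δλ = +0.00155°.
Converting to metres (1° lat = 111600 m, cos φ = 0.885150): observed ΔN = -170.7 m, observed ΔE = 153.1 m.
Subtracting the expected shift leaves a residual of -170.7 − (-206.6) = 35.9 m north and 153.1 − (120.9) = 32.2 m east.
Residual distance = √(35.9² + 32.2²) = 48.2 m.

48 m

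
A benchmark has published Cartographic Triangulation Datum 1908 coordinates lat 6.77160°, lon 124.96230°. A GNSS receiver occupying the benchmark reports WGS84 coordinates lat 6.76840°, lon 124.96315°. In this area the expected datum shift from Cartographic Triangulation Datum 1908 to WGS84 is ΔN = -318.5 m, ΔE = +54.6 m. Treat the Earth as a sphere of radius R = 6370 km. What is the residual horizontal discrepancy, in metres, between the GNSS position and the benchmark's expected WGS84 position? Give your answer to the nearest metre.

54 m

Observed coordinate differences: Δφ = -0.00320°, Δλ = +0.00085°.
Converting to metres (1° lat = 111177 m, cos φ = 0.993024): observed ΔN = -355.8 m, observed ΔE = 93.8 m.
Subtracting the expected shift leaves a residual of -355.8 − (-318.5) = -37.3 m north and 93.8 − (54.6) = 39.2 m east.
Residual distance = √((-37.3)² + 39.2²) = 54.1 m.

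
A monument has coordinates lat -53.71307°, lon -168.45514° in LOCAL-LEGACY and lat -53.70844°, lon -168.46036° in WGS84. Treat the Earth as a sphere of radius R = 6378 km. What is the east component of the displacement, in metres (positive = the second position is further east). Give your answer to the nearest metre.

Δφ = -53.70844° − -53.71307° = +0.00463°; Δλ = -168.46036° − -168.45514° = -0.00522°.
1° along a meridian = πR/180 = 111317 m.
ΔN = Δφ × 111317 = 515.4 m; ΔE = Δλ × 111317 × cos(-53.71307°) = -0.00522 × 111317 × 0.591829 = -343.9 m.

ΔE = -344 m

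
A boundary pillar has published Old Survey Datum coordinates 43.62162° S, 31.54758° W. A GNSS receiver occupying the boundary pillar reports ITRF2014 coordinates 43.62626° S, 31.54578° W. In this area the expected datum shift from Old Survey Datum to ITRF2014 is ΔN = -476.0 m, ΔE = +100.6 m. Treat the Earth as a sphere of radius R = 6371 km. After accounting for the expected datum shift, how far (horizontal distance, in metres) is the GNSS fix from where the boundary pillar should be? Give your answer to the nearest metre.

Observed coordinate differences: Δφ = -0.00464°, Δλ = +0.00180°.
Converting to metres (1° lat = 111195 m, cos φ = 0.723912): observed ΔN = -515.9 m, observed ΔE = 144.9 m.
Subtracting the expected shift leaves a residual of -515.9 − (-476.0) = -39.9 m north and 144.9 − (100.6) = 44.3 m east.
Residual distance = √((-39.9)² + 44.3²) = 59.6 m.

60 m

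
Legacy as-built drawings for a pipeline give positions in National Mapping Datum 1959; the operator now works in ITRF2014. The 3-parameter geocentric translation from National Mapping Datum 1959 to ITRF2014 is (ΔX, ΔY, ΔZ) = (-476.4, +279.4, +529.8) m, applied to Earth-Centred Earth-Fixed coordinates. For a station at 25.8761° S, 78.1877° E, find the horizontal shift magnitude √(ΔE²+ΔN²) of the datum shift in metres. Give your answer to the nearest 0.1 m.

The local east axis at (φ, λ) is (−sin λ, cos λ, 0), so ΔE = −sin(78.1877°)·(-476.4) + cos(78.1877°)·279.4 = 523.51 m.
The local north axis is (−sin φ cos λ, −sin φ sin λ, cos φ), giving ΔN = -42.561 + 119.355 + 476.682 = 553.48 m.
Horizontal magnitude = √(ΔE² + ΔN²) = √(523.51² + 553.48²) = 761.84 m.

761.8 m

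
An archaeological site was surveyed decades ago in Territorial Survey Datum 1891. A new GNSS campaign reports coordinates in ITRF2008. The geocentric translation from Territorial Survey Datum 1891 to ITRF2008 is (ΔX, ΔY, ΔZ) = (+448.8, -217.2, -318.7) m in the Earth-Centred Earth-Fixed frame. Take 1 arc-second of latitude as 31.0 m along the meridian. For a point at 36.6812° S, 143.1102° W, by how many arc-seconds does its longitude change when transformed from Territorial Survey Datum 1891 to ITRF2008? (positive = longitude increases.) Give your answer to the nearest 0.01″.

Δλ = 17.82″

sin φ = -0.597362, cos φ = 0.801972, sin λ = -0.600278, cos λ = -0.799792.
East component: ΔE = −sin λ·ΔX + cos λ·ΔY = −(-0.600278)(448.8) + (-0.799792)(-217.2) = 443.12 m.
1° of latitude spans 3600 × 31.00 = 111600 m; at latitude φ, 1° of longitude spans that × cos φ = 89500.0 m, so Δλ = 443.12 / 89500.0 × 3600 = 17.824″.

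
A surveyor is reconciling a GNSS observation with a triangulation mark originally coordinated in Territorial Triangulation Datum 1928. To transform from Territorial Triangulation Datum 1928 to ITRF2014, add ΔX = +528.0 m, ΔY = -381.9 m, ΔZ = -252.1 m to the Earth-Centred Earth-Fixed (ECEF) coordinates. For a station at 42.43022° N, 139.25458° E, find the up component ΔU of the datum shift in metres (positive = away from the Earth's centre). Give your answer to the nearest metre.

At φ = 42.43022°, λ = 139.25458°: sin φ = 0.674692, cos φ = 0.738100, sin λ = 0.652699, cos λ = -0.757617.
ΔU = cos φ cos λ·ΔX + cos φ sin λ·ΔY + sin φ·ΔZ = (0.738100)(-0.757617)(528.0) + (0.738100)(0.652699)(-381.9) + (0.674692)(-252.1) = -649.33 m.

ΔU = -649 m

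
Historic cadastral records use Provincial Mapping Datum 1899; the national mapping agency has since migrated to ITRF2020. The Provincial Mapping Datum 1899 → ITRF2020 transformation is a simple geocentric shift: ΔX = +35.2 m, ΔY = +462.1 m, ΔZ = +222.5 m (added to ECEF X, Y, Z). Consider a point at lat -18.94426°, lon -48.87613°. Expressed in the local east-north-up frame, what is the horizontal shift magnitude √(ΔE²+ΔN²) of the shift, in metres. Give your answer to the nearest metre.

347 m

The local east axis at (φ, λ) is (−sin λ, cos λ, 0), so ΔE = −sin(-48.87613°)·35.2 + cos(-48.87613°)·462.1 = 330.43 m.
The local north axis is (−sin φ cos λ, −sin φ sin λ, cos φ), giving ΔN = 7.516 − 113.008 + 210.448 = 104.96 m.
Horizontal magnitude = √(ΔE² + ΔN²) = √(330.43² + 104.96²) = 346.70 m.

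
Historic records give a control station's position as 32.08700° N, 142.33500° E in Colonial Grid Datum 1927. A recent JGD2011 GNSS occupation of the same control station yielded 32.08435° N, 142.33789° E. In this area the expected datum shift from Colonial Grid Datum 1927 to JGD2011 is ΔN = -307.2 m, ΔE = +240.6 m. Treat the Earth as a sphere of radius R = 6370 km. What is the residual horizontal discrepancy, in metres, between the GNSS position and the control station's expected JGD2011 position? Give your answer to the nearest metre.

34 m

Observed coordinate differences: Δφ = -0.00265°, Δλ = +0.00289°.
Converting to metres (1° lat = 111177 m, cos φ = 0.847242): observed ΔN = -294.6 m, observed ΔE = 272.2 m.
Subtracting the expected shift leaves a residual of -294.6 − (-307.2) = 12.6 m north and 272.2 − (240.6) = 31.6 m east.
Residual distance = √(12.6² + 31.6²) = 34.0 m.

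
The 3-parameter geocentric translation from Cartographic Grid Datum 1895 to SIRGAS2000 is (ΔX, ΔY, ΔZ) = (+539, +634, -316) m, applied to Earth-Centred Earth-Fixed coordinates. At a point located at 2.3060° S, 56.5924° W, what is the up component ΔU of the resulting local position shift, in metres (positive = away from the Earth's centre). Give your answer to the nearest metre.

ΔU = -220 m

At φ = -2.3060°, λ = -56.5924°: sin φ = -0.040236, cos φ = 0.999190, sin λ = -0.834775, cos λ = 0.550591.
ΔU = cos φ cos λ·ΔX + cos φ sin λ·ΔY + sin φ·ΔZ = (0.999190)(0.550591)(539) + (0.999190)(-0.834775)(634) + (-0.040236)(-316) = -219.58 m.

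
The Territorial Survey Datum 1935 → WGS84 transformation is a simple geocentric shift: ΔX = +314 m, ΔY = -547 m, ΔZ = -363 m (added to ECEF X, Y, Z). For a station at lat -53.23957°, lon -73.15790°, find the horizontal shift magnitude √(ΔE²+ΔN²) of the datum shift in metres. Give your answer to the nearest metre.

310 m

At φ = -53.23957°, λ = -73.15790°: sin φ = -0.801145, cos φ = 0.598470, sin λ = -0.957107, cos λ = 0.289735.
ΔE = −sin λ·ΔX + cos λ·ΔY = −(-0.957107)·(314) + (0.289735)·(-547) = 142.05 m.
ΔN = −sin φ cos λ·ΔX − sin φ sin λ·ΔY + cos φ·ΔZ = −(-0.801145)(0.289735)(314) − (-0.801145)(-0.957107)(-547) + (0.598470)(-363) = 275.07 m.
Horizontal magnitude = √(ΔE² + ΔN²) = √(142.05² + 275.07²) = 309.58 m.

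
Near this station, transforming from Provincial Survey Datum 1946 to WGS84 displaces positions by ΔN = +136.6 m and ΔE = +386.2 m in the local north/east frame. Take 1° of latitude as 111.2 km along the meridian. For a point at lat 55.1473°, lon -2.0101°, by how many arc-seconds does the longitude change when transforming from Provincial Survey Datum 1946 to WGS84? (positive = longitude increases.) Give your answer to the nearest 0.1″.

At latitude 55.1473°, cos φ = 0.571469.
1° of longitude at this latitude = 111.2 × cos φ = 63.55 km, so Δλ = 386.2 / 63547.3 = 0.0060774° = 21.879″.

Δλ = 21.9″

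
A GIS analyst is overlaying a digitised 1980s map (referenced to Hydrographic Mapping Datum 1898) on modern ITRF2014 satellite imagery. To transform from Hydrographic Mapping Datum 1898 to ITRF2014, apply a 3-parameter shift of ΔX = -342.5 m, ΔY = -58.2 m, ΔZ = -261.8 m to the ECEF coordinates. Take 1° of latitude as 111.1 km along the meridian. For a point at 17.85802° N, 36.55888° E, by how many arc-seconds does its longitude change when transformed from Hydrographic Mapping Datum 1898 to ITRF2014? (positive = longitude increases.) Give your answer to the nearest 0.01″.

sin φ = 0.306659, cos φ = 0.951819, sin λ = 0.595649, cos λ = 0.803245.
East component: ΔE = −sin λ·ΔX + cos λ·ΔY = −(0.595649)(-342.5) + (0.803245)(-58.2) = 157.26 m.
1° of latitude spans 111100 m; at latitude φ, 1° of longitude spans that × cos φ = 105747.1 m, so Δλ = 157.26 / 105747.1 × 3600 = 5.354″.

Δλ = 5.35″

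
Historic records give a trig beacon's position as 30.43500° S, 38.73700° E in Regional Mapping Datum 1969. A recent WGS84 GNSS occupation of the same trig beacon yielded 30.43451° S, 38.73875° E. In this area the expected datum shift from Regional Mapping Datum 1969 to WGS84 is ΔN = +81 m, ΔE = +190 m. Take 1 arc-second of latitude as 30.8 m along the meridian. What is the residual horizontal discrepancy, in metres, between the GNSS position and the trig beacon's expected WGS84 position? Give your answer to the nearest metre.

35 m

Observed coordinate differences: Δφ = +0.00049°, Δλ = +0.00175°.
Converting to metres (1° lat = 110880 m, cos φ = 0.862204): observed ΔN = 54.3 m, observed ΔE = 167.3 m.
Subtracting the expected shift leaves a residual of 54.3 − (81) = -26.7 m north and 167.3 − (190) = -22.7 m east.
Residual distance = √((-26.7)² + (-22.7)²) = 35.0 m.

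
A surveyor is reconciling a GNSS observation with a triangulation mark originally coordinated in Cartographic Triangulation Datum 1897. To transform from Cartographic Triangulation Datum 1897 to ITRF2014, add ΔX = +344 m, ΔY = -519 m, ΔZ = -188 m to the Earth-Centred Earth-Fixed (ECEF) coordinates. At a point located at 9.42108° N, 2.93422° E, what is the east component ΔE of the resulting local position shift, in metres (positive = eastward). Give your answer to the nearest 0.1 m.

ΔE = -535.9 m

The local east axis at (φ, λ) is (−sin λ, cos λ, 0), so ΔE = −sin(2.93422°)·344 + cos(2.93422°)·(-519) = -535.93 m.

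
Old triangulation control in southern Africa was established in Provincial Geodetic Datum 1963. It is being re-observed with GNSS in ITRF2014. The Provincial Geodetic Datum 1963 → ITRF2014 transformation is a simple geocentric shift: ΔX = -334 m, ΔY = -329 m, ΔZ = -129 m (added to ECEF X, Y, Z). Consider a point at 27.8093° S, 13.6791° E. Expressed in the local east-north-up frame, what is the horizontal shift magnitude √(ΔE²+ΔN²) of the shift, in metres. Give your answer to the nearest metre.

386 m

The local east axis at (φ, λ) is (−sin λ, cos λ, 0), so ΔE = −sin(13.6791°)·(-334) + cos(13.6791°)·(-329) = -240.68 m.
The local north axis is (−sin φ cos λ, −sin φ sin λ, cos φ), giving ΔN = -151.401 − 36.298 − 114.101 = -301.80 m.
Horizontal magnitude = √(ΔE² + ΔN²) = √((-240.68)² + (-301.80)²) = 386.02 m.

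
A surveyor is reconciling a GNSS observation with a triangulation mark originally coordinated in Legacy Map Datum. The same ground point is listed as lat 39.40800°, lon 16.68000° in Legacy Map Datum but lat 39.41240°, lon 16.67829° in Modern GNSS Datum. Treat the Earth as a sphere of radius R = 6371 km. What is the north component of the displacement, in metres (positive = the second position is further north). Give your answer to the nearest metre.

Δφ = 39.41240° − 39.40800° = +0.00440°; Δλ = 16.67829° − 16.68000° = -0.00171°.
1° along a meridian = πR/180 = 111195 m.
ΔN = Δφ × 111195 = 489.3 m; ΔE = Δλ × 111195 × cos(39.40800°) = -0.00171 × 111195 × 0.772645 = -146.9 m.

ΔN = 489 m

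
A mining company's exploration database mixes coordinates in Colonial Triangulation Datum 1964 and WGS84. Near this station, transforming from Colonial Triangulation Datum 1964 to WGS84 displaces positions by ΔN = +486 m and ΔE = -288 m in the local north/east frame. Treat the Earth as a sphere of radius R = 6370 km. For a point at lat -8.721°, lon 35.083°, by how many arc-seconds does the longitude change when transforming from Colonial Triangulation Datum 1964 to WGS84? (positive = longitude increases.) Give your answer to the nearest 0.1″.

At latitude -8.721°, cos φ = 0.988438.
One radian of longitude at latitude φ spans R cos φ, so Δλ = ΔE / (R cos φ) = -288.0 / (6370000 × 0.988438) = -4.5741e-05 rad = -9.435″.

Δλ = -9.4″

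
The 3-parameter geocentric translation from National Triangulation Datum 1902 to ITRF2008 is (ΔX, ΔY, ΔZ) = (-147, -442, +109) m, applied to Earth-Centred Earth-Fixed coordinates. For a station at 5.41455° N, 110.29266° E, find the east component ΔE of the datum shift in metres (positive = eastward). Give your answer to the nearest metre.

At φ = 5.41455°, λ = 110.29266°: sin φ = 0.094361, cos φ = 0.995538, sin λ = 0.937933, cos λ = -0.346815.
ΔE = −sin λ·ΔX + cos λ·ΔY = −(0.937933)·(-147) + (-0.346815)·(-442) = 291.17 m.

ΔE = 291 m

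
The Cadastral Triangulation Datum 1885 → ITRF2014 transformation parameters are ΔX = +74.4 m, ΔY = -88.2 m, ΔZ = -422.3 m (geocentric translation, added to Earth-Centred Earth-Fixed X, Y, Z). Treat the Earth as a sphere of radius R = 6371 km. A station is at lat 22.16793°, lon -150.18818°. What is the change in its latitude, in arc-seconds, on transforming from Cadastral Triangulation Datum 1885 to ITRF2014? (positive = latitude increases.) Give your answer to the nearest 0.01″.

Δφ = -12.41″

sin φ = 0.377322, cos φ = 0.926082, sin λ = -0.497153, cos λ = -0.867663.
North component: ΔN = −sin φ cos λ·ΔX − sin φ sin λ·ΔY + cos φ·ΔZ = −(0.377322)(-0.867663)(74.4) − (0.377322)(-0.497153)(-88.2) + (0.926082)(-422.3) = -383.27 m.
1° of latitude spans πR/180 = 111195 m, so Δφ = -383.27 / 111195 × 3600 = -12.409″.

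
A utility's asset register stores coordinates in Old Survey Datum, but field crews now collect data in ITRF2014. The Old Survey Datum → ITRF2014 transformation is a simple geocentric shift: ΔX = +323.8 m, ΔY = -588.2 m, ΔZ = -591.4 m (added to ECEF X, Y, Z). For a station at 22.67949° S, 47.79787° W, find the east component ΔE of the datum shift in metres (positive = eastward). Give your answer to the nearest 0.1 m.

ΔE = -155.3 m

At φ = -22.67949°, λ = -47.79787°: sin φ = -0.385576, cos φ = 0.922676, sin λ = -0.740780, cos λ = 0.671748.
ΔE = −sin λ·ΔX + cos λ·ΔY = −(-0.740780)·(323.8) + (0.671748)·(-588.2) = -155.26 m.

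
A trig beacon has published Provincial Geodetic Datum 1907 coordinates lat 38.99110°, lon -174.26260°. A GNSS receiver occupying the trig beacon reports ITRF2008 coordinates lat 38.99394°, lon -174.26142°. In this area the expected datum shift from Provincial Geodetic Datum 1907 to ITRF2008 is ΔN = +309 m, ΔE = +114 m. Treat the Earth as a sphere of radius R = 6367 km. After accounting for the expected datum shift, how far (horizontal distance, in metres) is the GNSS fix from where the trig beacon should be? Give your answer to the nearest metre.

Observed coordinate differences: Δφ = +0.00284°, Δλ = +0.00118°.
Converting to metres (1° lat = 111125 m, cos φ = 0.777244): observed ΔN = 315.6 m, observed ΔE = 101.9 m.
Subtracting the expected shift leaves a residual of 315.6 − (309) = 6.6 m north and 101.9 − (114) = -12.1 m east.
Residual distance = √(6.6² + (-12.1)²) = 13.8 m.

14 m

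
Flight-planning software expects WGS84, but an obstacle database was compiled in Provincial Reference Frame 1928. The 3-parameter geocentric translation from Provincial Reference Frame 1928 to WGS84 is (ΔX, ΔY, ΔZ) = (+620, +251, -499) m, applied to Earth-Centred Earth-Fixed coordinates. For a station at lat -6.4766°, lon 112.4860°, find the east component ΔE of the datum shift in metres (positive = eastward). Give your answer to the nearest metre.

The local east axis at (φ, λ) is (−sin λ, cos λ, 0), so ΔE = −sin(112.4860°)·620 + cos(112.4860°)·251 = -668.86 m.

ΔE = -669 m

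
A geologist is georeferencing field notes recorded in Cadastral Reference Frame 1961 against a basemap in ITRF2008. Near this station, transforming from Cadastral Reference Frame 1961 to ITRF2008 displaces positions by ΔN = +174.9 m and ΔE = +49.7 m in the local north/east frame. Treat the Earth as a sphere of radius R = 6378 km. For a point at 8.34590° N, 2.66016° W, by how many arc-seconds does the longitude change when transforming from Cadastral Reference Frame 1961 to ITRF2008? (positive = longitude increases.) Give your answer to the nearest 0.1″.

Δλ = 1.6″

At latitude 8.34590°, cos φ = 0.989410.
One radian of longitude at latitude φ spans R cos φ, so Δλ = ΔE / (R cos φ) = 49.7 / (6378000 × 0.989410) = 7.8758e-06 rad = 1.625″.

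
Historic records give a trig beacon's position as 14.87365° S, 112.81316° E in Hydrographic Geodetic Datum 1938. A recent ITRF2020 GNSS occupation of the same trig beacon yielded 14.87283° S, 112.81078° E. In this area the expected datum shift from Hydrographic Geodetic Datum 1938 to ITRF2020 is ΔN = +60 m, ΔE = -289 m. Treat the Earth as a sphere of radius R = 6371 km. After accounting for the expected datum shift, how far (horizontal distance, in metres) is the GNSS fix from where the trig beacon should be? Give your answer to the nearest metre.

46 m

Observed coordinate differences: Δφ = +0.00082°, Δλ = -0.00238°.
Converting to metres (1° lat = 111195 m, cos φ = 0.966494): observed ΔN = 91.2 m, observed ΔE = -255.8 m.
Subtracting the expected shift leaves a residual of 91.2 − (60) = 31.2 m north and -255.8 − (-289) = 33.2 m east.
Residual distance = √(31.2² + 33.2²) = 45.6 m.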